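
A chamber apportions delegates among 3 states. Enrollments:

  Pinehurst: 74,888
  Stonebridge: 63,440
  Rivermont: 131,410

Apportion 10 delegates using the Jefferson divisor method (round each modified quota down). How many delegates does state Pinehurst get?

3

Standard divisor 269738/10 ≈ 26973.8; standard quotas: Pinehurst 2.776, Stonebridge 2.352, Rivermont 4.872.
Rounding down gives 2, 2, 4 = 8 seats, so the divisor must be adjusted.
With modified divisor 23400: modified quotas Pinehurst 3.200, Stonebridge 2.711, Rivermont 5.616.
Rounding down: Pinehurst 3, Stonebridge 2, Rivermont 5 (total 10).
Pinehurst receives 3.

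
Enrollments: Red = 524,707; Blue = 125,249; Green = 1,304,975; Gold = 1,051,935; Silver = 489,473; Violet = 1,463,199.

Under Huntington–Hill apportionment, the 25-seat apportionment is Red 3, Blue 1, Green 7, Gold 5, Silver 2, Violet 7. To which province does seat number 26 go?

Priority for the next seat is population ÷ (√(s·(s+1))).
Priorities: Red 151469.864, Blue 88564.417, Green 174384.620, Gold 192056.176, Silver 199826.515, Violet 195528.191.
Highest priority: Silver.

Silver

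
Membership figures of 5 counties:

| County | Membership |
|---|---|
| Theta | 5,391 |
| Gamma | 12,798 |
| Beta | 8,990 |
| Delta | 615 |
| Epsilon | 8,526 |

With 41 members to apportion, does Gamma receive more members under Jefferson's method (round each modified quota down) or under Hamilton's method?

Jefferson: Theta 6, Gamma 15, Beta 10, Delta 0, Epsilon 10.
Hamilton: Theta 6, Gamma 14, Beta 10, Delta 1, Epsilon 10.
Gamma gets 15 under Jefferson and 14 under Hamilton.

Jefferson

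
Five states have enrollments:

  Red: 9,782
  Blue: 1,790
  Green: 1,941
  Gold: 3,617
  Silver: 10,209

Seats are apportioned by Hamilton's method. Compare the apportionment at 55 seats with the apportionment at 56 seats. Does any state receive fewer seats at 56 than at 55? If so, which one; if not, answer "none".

At 55 seats: Red 20, Blue 4, Green 4, Gold 7, Silver 20.
At 56 seats: Red 20, Blue 4, Green 4, Gold 7, Silver 21.
No state's allocation decreased.

none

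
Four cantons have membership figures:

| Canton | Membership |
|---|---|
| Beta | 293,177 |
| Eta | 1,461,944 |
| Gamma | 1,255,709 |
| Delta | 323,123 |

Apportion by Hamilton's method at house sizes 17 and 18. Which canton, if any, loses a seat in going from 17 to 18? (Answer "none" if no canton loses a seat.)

Beta

At 17 seats: Beta 2, Eta 7, Gamma 6, Delta 2.
At 18 seats: Beta 1, Eta 8, Gamma 7, Delta 2.
Beta drops from 2 to 1.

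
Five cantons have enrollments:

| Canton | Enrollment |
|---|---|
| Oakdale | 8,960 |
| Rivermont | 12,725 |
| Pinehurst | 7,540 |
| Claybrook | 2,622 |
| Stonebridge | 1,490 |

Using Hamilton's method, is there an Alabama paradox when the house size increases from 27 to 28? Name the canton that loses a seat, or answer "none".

At 27 seats: Oakdale 7, Rivermont 11, Pinehurst 6, Claybrook 2, Stonebridge 1.
At 28 seats: Oakdale 8, Rivermont 11, Pinehurst 6, Claybrook 2, Stonebridge 1.
No canton's allocation decreased.

none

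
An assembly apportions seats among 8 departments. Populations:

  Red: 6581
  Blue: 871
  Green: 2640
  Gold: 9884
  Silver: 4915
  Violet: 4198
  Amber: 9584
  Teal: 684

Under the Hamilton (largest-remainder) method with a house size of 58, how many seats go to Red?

10

Standard divisor: 39357 ÷ 58 ≈ 678.569.
Standard quotas: Red 9.6984, Blue 1.2836, Green 3.8905, Gold 14.5659, Silver 7.2432, Violet 6.1865, Amber 14.1238, Teal 1.0080.
Lower quotas: Red 9, Blue 1, Green 3, Gold 14, Silver 7, Violet 6, Amber 14, Teal 1 (sum 55, leaving 3 seats).
Remainders in descending order: Green 0.8905, Red 0.6984, Gold 0.5659, Blue 0.2836, Silver 0.2432, Violet 0.1865, Amber 0.1238, Teal 0.0080.
The surplus seats go to Green, Red, Gold.
Red receives 10.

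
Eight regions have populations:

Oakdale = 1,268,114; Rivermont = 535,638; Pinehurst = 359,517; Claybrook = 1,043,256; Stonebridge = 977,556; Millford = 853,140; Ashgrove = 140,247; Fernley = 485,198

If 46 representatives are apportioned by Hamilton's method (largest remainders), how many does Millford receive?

7

Standard divisor: 5662666 ÷ 46 ≈ 123101.435.
Standard quotas: Oakdale 10.3014, Rivermont 4.3512, Pinehurst 2.9205, Claybrook 8.4748, Stonebridge 7.9411, Millford 6.9304, Ashgrove 1.1393, Fernley 3.9414.
Lower quotas: Oakdale 10, Rivermont 4, Pinehurst 2, Claybrook 8, Stonebridge 7, Millford 6, Ashgrove 1, Fernley 3 (sum 41, leaving 5 seats).
Remainders in descending order: Fernley 0.9414, Stonebridge 0.9411, Millford 0.9304, Pinehurst 0.9205, Claybrook 0.4748, Rivermont 0.3512, Oakdale 0.3014, Ashgrove 0.1393.
The surplus seats go to Fernley, Stonebridge, Millford, Pinehurst, Claybrook.
Millford receives 7.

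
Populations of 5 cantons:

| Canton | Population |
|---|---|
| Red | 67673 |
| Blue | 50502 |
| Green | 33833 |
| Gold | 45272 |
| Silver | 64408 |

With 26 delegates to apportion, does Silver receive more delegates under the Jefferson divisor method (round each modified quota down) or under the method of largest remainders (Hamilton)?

Jefferson

Jefferson: Red 7, Blue 5, Green 3, Gold 4, Silver 7.
Hamilton: Red 7, Blue 5, Green 3, Gold 5, Silver 6.
Silver gets 7 under Jefferson and 6 under Hamilton.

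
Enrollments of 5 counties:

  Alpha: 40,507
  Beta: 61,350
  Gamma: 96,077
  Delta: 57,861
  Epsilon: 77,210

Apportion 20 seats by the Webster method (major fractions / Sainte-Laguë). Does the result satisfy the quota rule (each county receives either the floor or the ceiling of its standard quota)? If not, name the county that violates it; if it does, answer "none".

Standard quotas: Alpha 2.433, Beta 3.685, Gamma 5.770, Delta 3.475, Epsilon 4.637.
Webster allocation: Alpha 2, Beta 4, Gamma 6, Delta 3, Epsilon 5.
Every allocation lies between the lower and upper quota.

none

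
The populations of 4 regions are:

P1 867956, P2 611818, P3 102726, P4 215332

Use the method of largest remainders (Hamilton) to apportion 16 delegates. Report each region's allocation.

The standard divisor is 1797832/16 ≈ 112364.5.
Standard quotas: P1 7.7245, P2 5.4449, P3 0.9142, P4 1.9164.
Lower quotas: P1 7, P2 5, P3 0, P4 1 (sum 13, leaving 3 seats).
Remainders in descending order: P4 0.9164, P3 0.9142, P1 0.7245, P2 0.4449.
The surplus seats go to P4, P3, P1.

P1 8, P2 5, P3 1, P4 2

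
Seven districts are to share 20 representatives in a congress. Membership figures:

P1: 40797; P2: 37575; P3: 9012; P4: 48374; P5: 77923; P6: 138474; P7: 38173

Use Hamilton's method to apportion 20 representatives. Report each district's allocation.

The standard divisor is 390328/20 ≈ 19516.4.
Standard quotas: P1 2.0904, P2 1.9253, P3 0.4618, P4 2.4786, P5 3.9927, P6 7.0953, P7 1.9559.
Lower quotas: P1 2, P2 1, P3 0, P4 2, P5 3, P6 7, P7 1 (sum 16, leaving 4 seats).
Remainders in descending order: P5 0.9927, P7 0.9559, P2 0.9253, P4 0.4786, P3 0.4618, P6 0.0953, P1 0.0904.
The surplus seats go to P5, P7, P2, P4.

P1=2, P2=2, P3=0, P4=3, P5=4, P6=7, P7=2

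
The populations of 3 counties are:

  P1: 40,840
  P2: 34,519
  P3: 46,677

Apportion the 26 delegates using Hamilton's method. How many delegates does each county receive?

Total 122036; standard divisor 122036/26 ≈ 4693.692.
Standard quotas: P1 8.7010, P2 7.3543, P3 9.9446.
Lower quotas: P1 8, P2 7, P3 9 (sum 24, leaving 2 seats).
Remainders in descending order: P3 0.9446, P1 0.7010, P2 0.3543.
The surplus seats go to P3, P1.

P1 9, P2 7, P3 10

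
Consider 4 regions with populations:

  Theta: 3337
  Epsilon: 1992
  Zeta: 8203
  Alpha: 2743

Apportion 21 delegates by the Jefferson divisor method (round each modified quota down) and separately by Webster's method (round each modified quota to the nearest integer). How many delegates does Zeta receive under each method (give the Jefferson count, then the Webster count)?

Jefferson: Theta 4, Epsilon 2, Zeta 11, Alpha 4.
Webster: Theta 4, Epsilon 3, Zeta 10, Alpha 4.
Zeta gets 11 under Jefferson and 10 under Webster.

11 and 10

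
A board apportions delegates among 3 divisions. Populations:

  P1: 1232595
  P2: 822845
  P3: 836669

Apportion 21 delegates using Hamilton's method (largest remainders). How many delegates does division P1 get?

The standard divisor is 2892109/21 ≈ 137719.476.
Standard quotas: P1 8.9500, P2 5.9748, P3 6.0752.
Lower quotas: P1 8, P2 5, P3 6 (sum 19, leaving 2 seats).
Remainders in descending order: P2 0.9748, P1 0.9500, P3 0.0752.
The surplus seats go to P2, P1.
P1 receives 9.

9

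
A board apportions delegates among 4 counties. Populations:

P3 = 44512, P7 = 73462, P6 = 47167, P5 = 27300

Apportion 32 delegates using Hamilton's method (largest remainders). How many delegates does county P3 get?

7

The standard divisor is 192441/32 ≈ 6013.781.
Standard quotas: P3 7.4017, P7 12.2156, P6 7.8432, P5 4.5396.
Lower quotas: P3 7, P7 12, P6 7, P5 4 (sum 30, leaving 2 seats).
Remainders in descending order: P6 0.8432, P5 0.5396, P3 0.4017, P7 0.2156.
Largest remainders: P6, P5 receive the extra seats.
P3 receives 7.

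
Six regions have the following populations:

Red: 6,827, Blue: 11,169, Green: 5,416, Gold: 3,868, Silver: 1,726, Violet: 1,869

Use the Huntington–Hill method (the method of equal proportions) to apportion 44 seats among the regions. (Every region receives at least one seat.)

With divisor 713: modified quotas Red 9.575, Blue 15.665, Green 7.596, Gold 5.425, Silver 2.421, Violet 2.621.
Geometric-mean thresholds: Red √(9·10)=9.487, Blue √(15·16)=15.492, Green √(7·8)=7.483, Gold √(5·6)=5.477, Silver √(2·3)=2.449, Violet √(2·3)=2.449.
Each quota rounded against its threshold gives Red 10, Blue 16, Green 8, Gold 5, Silver 2, Violet 3 (total 44).

Red=10, Blue=16, Green=8, Gold=5, Silver=2, Violet=3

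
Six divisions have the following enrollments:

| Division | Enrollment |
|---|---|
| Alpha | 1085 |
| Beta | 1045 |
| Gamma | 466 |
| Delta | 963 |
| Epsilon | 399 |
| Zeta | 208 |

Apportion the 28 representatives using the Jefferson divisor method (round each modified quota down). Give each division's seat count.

Alpha 8, Beta 7, Gamma 3, Delta 7, Epsilon 2, Zeta 1

Standard divisor 4166/28 ≈ 148.786; standard quotas: Alpha 7.292, Beta 7.024, Gamma 3.132, Delta 6.472, Epsilon 2.682, Zeta 1.398.
Rounding down gives 7, 7, 3, 6, 2, 1 = 26 seats, so the divisor must be adjusted.
With modified divisor 134: modified quotas Alpha 8.097, Beta 7.799, Gamma 3.478, Delta 7.187, Epsilon 2.978, Zeta 1.552.
Rounding down: Alpha 8, Beta 7, Gamma 3, Delta 7, Epsilon 2, Zeta 1 (total 28).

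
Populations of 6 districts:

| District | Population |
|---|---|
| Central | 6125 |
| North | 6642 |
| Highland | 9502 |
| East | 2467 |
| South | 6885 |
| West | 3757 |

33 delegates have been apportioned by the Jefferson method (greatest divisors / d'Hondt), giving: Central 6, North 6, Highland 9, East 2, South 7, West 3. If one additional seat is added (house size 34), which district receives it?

Priority for the next seat is population ÷ (current seats + 1).
Priorities: Central 875.000, North 948.857, Highland 950.200, East 822.333, South 860.625, West 939.250.
Highest priority: Highland.

Highland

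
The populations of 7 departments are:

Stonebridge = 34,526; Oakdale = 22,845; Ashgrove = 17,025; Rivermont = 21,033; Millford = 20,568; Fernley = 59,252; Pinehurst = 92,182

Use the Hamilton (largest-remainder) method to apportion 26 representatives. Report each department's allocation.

Stonebridge=3, Oakdale=2, Ashgrove=2, Rivermont=2, Millford=2, Fernley=6, Pinehurst=9

Total 267431; standard divisor 267431/26 ≈ 10285.808.
Standard quotas: Stonebridge 3.3567, Oakdale 2.2210, Ashgrove 1.6552, Rivermont 2.0449, Millford 1.9996, Fernley 5.7606, Pinehurst 8.9621.
Lower quotas: Stonebridge 3, Oakdale 2, Ashgrove 1, Rivermont 2, Millford 1, Fernley 5, Pinehurst 8 (sum 22, leaving 4 seats).
Remainders in descending order: Millford 0.9996, Pinehurst 0.9621, Fernley 0.7606, Ashgrove 0.6552, Stonebridge 0.3567, Oakdale 0.2210, Rivermont 0.0449.
The surplus seats go to Millford, Pinehurst, Fernley, Ashgrove.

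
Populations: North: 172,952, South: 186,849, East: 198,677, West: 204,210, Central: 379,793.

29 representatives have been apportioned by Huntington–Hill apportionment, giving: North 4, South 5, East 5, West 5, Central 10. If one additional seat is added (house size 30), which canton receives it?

North

Priority for the next seat is population ÷ (√(s·(s+1))).
Priorities: North 38673.243, South 34113.804, East 36273.292, West 37283.474, Central 36211.842.
Highest priority: North.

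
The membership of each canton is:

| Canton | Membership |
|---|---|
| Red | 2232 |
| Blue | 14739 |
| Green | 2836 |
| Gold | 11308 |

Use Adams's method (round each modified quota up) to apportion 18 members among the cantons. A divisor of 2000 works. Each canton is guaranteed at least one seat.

With modified divisor 2000: modified quotas Red 1.116, Blue 7.370, Green 1.418, Gold 5.654.
Rounding up: Red 2, Blue 8, Green 2, Gold 6 (total 18).

Red 2; Blue 8; Green 2; Gold 6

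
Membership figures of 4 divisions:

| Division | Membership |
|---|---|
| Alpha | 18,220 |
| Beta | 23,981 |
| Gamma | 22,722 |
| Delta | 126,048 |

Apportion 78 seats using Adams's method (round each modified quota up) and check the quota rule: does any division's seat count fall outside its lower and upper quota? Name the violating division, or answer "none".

Standard quotas: Alpha 7.442, Beta 9.795, Gamma 9.281, Delta 51.483.
Adams allocation: Alpha 8, Beta 10, Gamma 10, Delta 50.
Delta has quota 51.483 (lower 51, upper 52) but receives 50 — outside the quota interval.

Delta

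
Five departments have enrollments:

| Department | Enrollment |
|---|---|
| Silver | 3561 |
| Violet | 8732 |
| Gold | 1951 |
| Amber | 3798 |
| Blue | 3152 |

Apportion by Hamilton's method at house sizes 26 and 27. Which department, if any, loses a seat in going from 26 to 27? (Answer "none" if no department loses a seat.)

At 26 seats: Silver 4, Violet 11, Gold 2, Amber 5, Blue 4.
At 27 seats: Silver 5, Violet 11, Gold 2, Amber 5, Blue 4.
No department's allocation decreased.

none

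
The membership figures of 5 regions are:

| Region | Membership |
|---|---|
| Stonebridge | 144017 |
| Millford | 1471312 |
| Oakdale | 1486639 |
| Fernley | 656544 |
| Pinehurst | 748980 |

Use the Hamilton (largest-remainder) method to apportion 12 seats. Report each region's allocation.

Total 4507492; standard divisor 4507492/12 ≈ 375624.333.
Standard quotas: Stonebridge 0.3834, Millford 3.9170, Oakdale 3.9578, Fernley 1.7479, Pinehurst 1.9940.
Lower quotas: Stonebridge 0, Millford 3, Oakdale 3, Fernley 1, Pinehurst 1 (sum 8, leaving 4 seats).
Remainders in descending order: Pinehurst 0.9940, Oakdale 0.9578, Millford 0.9170, Fernley 0.7479, Stonebridge 0.3834.
The surplus seats go to Pinehurst, Oakdale, Millford, Fernley.

Stonebridge 0, Millford 4, Oakdale 4, Fernley 2, Pinehurst 2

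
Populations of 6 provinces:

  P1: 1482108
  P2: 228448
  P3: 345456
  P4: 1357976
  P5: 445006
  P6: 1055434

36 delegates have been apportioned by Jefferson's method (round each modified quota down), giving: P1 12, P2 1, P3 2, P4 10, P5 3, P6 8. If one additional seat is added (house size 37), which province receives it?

P4

Priority for the next seat is population ÷ (current seats + 1).
Priorities: P1 114008.308, P2 114224.000, P3 115152.000, P4 123452.364, P5 111251.500, P6 117270.444.
Highest priority: P4.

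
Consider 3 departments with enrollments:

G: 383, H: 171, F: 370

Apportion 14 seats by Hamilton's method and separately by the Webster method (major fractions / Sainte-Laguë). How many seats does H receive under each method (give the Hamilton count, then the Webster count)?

2 and 3

Hamilton: G 6, H 2, F 6.
Webster: G 6, H 3, F 5.
H gets 2 under Hamilton and 3 under Webster.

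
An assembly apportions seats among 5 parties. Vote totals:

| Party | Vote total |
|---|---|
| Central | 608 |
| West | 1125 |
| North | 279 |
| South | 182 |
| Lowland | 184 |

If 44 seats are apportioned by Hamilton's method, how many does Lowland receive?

Total 2378; standard divisor 2378/44 ≈ 54.045.
Standard quotas: Central 11.250, West 20.816, North 5.162, South 3.368, Lowland 3.405.
Lower quotas: Central 11, West 20, North 5, South 3, Lowland 3 (sum 42, leaving 2 seats).
Remainders in descending order: West 0.816, Lowland 0.405, South 0.368, Central 0.250, North 0.162.
Largest remainders: West, Lowland receive the extra seats.
Lowland receives 4.

4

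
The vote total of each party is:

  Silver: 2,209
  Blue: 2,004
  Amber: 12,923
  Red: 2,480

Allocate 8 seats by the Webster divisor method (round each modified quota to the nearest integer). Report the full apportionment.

Silver=1; Blue=1; Amber=5; Red=1

Standard divisor 19616/8 ≈ 2452; standard quotas: Silver 0.901, Blue 0.817, Amber 5.270, Red 1.011.
Rounding to the nearest integer gives Silver 1, Blue 1, Amber 5, Red 1 — total 8, matching the house size, so no adjustment is needed.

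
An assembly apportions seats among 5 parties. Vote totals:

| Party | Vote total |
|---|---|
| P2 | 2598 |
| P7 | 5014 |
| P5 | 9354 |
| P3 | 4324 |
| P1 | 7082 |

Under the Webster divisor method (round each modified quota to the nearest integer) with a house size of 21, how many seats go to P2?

Standard divisor 28372/21 ≈ 1351.048; standard quotas: P2 1.923, P7 3.711, P5 6.924, P3 3.200, P1 5.242.
Rounding to the nearest integer gives P2 2, P7 4, P5 7, P3 3, P1 5 — total 21, matching the house size, so no adjustment is needed.
P2 receives 2.

2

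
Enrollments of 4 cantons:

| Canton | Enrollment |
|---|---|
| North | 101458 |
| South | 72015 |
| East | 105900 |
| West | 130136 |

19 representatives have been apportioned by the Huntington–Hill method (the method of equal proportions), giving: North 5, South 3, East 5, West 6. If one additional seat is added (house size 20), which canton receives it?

Priority for the next seat is population ÷ (√(s·(s+1))).
Priorities: North 18523.612, South 20788.940, East 19334.606, West 20080.421.
Highest priority: South.

South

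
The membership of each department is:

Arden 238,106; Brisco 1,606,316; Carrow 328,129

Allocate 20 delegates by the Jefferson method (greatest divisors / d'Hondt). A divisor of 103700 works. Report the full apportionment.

Arden=2, Brisco=15, Carrow=3

With modified divisor 103700: modified quotas Arden 2.296, Brisco 15.490, Carrow 3.164.
Rounding down: Arden 2, Brisco 15, Carrow 3 (total 20).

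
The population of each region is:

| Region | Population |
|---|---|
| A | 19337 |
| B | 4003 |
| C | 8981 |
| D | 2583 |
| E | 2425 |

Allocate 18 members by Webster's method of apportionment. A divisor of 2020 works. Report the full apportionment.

A=10; B=2; C=4; D=1; E=1

With modified divisor 2020: modified quotas A 9.573, B 1.982, C 4.446, D 1.279, E 1.200.
Rounding to the nearest integer: A 10, B 2, C 4, D 1, E 1 (total 18).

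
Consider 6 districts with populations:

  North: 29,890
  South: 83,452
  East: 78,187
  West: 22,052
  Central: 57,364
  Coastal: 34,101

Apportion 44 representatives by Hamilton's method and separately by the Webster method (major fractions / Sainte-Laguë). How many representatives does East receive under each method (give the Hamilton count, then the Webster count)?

Hamilton: North 5, South 12, East 11, West 3, Central 8, Coastal 5.
Webster: North 4, South 12, East 12, West 3, Central 8, Coastal 5.
East gets 11 under Hamilton and 12 under Webster.

11 and 12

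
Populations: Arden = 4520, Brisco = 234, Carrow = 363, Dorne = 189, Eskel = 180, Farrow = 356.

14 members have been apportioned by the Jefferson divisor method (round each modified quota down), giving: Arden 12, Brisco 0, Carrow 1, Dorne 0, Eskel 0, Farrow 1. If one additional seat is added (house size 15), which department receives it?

Arden

Priority for the next seat is population ÷ (current seats + 1).
Priorities: Arden 347.692, Brisco 234.000, Carrow 181.500, Dorne 189.000, Eskel 180.000, Farrow 178.000.
Highest priority: Arden.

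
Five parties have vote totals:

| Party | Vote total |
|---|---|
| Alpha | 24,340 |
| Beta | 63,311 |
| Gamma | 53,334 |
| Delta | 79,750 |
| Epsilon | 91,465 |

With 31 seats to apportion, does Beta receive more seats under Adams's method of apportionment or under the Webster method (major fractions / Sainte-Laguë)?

Webster

Adams: Alpha 3, Beta 6, Gamma 5, Delta 8, Epsilon 9.
Webster: Alpha 2, Beta 7, Gamma 5, Delta 8, Epsilon 9.
Beta gets 6 under Adams and 7 under Webster.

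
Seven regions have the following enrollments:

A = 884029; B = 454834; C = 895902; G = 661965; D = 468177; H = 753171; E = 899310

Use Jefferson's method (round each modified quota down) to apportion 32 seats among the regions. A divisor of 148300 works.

With modified divisor 148300: modified quotas A 5.961, B 3.067, C 6.041, G 4.464, D 3.157, H 5.079, E 6.064.
Rounding down: A 5, B 3, C 6, G 4, D 3, H 5, E 6 (total 32).

A 5, B 3, C 6, G 4, D 3, H 5, E 6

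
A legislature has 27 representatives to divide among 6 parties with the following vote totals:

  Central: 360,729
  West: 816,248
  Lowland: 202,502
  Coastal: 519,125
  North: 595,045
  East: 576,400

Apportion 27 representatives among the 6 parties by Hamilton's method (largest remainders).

Central: 3, West: 7, Lowland: 2, Coastal: 5, North: 5, East: 5

The standard divisor is 3070049/27 ≈ 113705.519.
Standard quotas: Central 3.1725, West 7.1786, Lowland 1.7809, Coastal 4.5655, North 5.2332, East 5.0692.
Lower quotas: Central 3, West 7, Lowland 1, Coastal 4, North 5, East 5 (sum 25, leaving 2 seats).
Remainders in descending order: Lowland 0.7809, Coastal 0.5655, North 0.2332, West 0.1786, Central 0.1725, East 0.0692.
Largest remainders: Lowland, Coastal receive the extra seats.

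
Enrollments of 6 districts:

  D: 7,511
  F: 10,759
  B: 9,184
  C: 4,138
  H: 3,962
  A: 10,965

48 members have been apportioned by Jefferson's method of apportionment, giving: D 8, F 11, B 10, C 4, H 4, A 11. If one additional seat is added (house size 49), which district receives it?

Priority for the next seat is population ÷ (current seats + 1).
Priorities: D 834.556, F 896.583, B 834.909, C 827.600, H 792.400, A 913.750.
Highest priority: A.

A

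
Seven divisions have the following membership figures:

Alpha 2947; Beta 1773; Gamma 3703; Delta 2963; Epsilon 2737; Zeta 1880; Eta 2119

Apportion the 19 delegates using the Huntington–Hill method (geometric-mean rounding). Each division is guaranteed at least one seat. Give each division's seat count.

Alpha 3, Beta 2, Gamma 4, Delta 3, Epsilon 3, Zeta 2, Eta 2

With divisor 967: modified quotas Alpha 3.048, Beta 1.834, Gamma 3.829, Delta 3.064, Epsilon 2.830, Zeta 1.944, Eta 2.191.
Geometric-mean thresholds: Alpha √(3·4)=3.464, Beta √(1·2)=1.414, Gamma √(3·4)=3.464, Delta √(3·4)=3.464, Epsilon √(2·3)=2.449, Zeta √(1·2)=1.414, Eta √(2·3)=2.449.
Each quota rounded against its threshold gives Alpha 3, Beta 2, Gamma 4, Delta 3, Epsilon 3, Zeta 2, Eta 2 (total 19).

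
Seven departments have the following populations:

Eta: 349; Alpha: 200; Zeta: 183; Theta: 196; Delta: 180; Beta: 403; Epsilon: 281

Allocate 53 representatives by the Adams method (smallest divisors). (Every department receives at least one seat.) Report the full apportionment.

Eta 10; Alpha 6; Zeta 6; Theta 6; Delta 5; Beta 12; Epsilon 8

Standard divisor 1792/53 ≈ 33.811; standard quotas: Eta 10.322, Alpha 5.915, Zeta 5.412, Theta 5.797, Delta 5.324, Beta 11.919, Epsilon 8.311.
Rounding up gives 11, 6, 6, 6, 6, 12, 9 = 56 seats, so the divisor must be adjusted.
With modified divisor 36.3: modified quotas Eta 9.614, Alpha 5.510, Zeta 5.041, Theta 5.399, Delta 4.959, Beta 11.102, Epsilon 7.741.
Rounding up: Eta 10, Alpha 6, Zeta 6, Theta 6, Delta 5, Beta 12, Epsilon 8 (total 53).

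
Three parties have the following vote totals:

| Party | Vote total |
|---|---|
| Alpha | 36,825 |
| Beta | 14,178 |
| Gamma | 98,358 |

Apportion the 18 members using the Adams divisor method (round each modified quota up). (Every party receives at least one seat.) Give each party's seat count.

Standard divisor 149361/18 ≈ 8297.833; standard quotas: Alpha 4.438, Beta 1.709, Gamma 11.853.
Rounding up gives 5, 2, 12 = 19 seats, so the divisor must be adjusted.
With modified divisor 9100: modified quotas Alpha 4.047, Beta 1.558, Gamma 10.809.
Rounding up: Alpha 5, Beta 2, Gamma 11 (total 18).

Alpha: 5; Beta: 2; Gamma: 11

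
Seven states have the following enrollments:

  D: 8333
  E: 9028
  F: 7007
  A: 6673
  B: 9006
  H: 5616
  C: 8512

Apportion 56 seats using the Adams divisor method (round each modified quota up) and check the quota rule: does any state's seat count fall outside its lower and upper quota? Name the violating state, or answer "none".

none

Standard quotas: D 8.614, E 9.332, F 7.243, A 6.898, B 9.309, H 5.805, C 8.799.
Adams allocation: D 9, E 9, F 7, A 7, B 9, H 6, C 9.
Every allocation lies between the lower and upper quota.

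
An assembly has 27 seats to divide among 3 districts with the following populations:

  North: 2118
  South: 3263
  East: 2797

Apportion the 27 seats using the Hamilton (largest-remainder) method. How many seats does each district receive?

The standard divisor is 8178/27 ≈ 302.889.
Standard quotas: North 6.993, South 10.773, East 9.234.
Lower quotas: North 6, South 10, East 9 (sum 25, leaving 2 seats).
Remainders in descending order: North 0.993, South 0.773, East 0.234.
Largest remainders: North, South receive the extra seats.

North 7, South 11, East 9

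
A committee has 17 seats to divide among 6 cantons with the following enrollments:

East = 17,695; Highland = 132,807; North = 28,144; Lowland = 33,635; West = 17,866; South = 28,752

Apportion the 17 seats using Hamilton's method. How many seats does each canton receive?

The standard divisor is 258899/17 ≈ 15229.353.
Standard quotas: East 1.1619, Highland 8.7205, North 1.8480, Lowland 2.2086, West 1.1731, South 1.8879.
Lower quotas: East 1, Highland 8, North 1, Lowland 2, West 1, South 1 (sum 14, leaving 3 seats).
Remainders in descending order: South 0.8879, North 0.8480, Highland 0.7205, Lowland 0.2086, West 0.1731, East 0.1619.
Largest remainders: South, North, Highland receive the extra seats.

East 1; Highland 9; North 2; Lowland 2; West 1; South 2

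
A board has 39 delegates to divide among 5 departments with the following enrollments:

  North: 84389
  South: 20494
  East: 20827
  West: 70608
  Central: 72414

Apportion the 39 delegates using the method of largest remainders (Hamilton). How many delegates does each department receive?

North 12, South 3, East 3, West 10, Central 11

Total 268732; standard divisor 268732/39 ≈ 6890.564.
Standard quotas: North 12.2470, South 2.9742, East 3.0225, West 10.2471, Central 10.5092.
Lower quotas: North 12, South 2, East 3, West 10, Central 10 (sum 37, leaving 2 seats).
Remainders in descending order: South 0.9742, Central 0.5092, West 0.2471, North 0.2470, East 0.0225.
The surplus seats go to South, Central.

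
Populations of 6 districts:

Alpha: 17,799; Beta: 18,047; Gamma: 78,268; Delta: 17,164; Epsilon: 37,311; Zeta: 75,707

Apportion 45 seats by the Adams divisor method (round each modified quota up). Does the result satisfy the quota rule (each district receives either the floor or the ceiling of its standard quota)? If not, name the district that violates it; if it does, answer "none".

none

Standard quotas: Alpha 3.279, Beta 3.324, Gamma 14.417, Delta 3.162, Epsilon 6.873, Zeta 13.945.
Adams allocation: Alpha 4, Beta 4, Gamma 14, Delta 3, Epsilon 7, Zeta 13.
Every allocation lies between the lower and upper quota.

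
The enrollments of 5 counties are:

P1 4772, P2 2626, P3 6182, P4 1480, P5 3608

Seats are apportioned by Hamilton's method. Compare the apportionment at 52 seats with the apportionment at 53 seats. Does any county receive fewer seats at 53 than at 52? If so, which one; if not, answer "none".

At 52 seats: P1 13, P2 8, P3 17, P4 4, P5 10.
At 53 seats: P1 14, P2 7, P3 18, P4 4, P5 10.
P2 drops from 8 to 7.

P2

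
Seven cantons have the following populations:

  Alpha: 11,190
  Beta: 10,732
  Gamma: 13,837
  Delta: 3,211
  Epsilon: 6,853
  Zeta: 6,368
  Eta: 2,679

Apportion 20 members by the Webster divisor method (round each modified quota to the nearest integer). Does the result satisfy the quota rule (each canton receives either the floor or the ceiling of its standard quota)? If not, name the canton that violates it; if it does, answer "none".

none

Standard quotas: Alpha 4.079, Beta 3.912, Gamma 5.044, Delta 1.170, Epsilon 2.498, Zeta 2.321, Eta 0.976.
Webster allocation: Alpha 4, Beta 4, Gamma 5, Delta 1, Epsilon 3, Zeta 2, Eta 1.
Every allocation lies between the lower and upper quota.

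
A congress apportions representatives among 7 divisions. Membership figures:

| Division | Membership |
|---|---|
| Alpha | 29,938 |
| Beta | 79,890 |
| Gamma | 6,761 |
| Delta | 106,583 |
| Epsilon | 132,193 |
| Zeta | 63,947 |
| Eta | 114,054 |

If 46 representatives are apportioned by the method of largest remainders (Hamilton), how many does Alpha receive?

Standard divisor: 533366 ÷ 46 ≈ 11594.913.
Standard quotas: Alpha 2.5820, Beta 6.8901, Gamma 0.5831, Delta 9.1922, Epsilon 11.4009, Zeta 5.5151, Eta 9.8366.
Lower quotas: Alpha 2, Beta 6, Gamma 0, Delta 9, Epsilon 11, Zeta 5, Eta 9 (sum 42, leaving 4 seats).
Remainders in descending order: Beta 0.8901, Eta 0.8366, Gamma 0.5831, Alpha 0.5820, Zeta 0.5151, Epsilon 0.4009, Delta 0.1922.
The surplus seats go to Beta, Eta, Gamma, Alpha.
Alpha receives 3.

3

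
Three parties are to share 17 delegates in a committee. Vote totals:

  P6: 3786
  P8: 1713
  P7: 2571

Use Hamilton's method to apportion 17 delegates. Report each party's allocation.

The standard divisor is 8070/17 ≈ 474.706.
Standard quotas: P6 7.975, P8 3.609, P7 5.416.
Lower quotas: P6 7, P8 3, P7 5 (sum 15, leaving 2 seats).
Remainders in descending order: P6 0.975, P8 0.609, P7 0.416.
Largest remainders: P6, P8 receive the extra seats.

P6: 8; P8: 4; P7: 5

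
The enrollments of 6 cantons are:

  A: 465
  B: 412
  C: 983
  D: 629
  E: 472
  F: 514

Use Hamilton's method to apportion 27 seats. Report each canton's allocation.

A 3, B 3, C 8, D 5, E 4, F 4

Total 3475; standard divisor 3475/27 ≈ 128.704.
Standard quotas: A 3.613, B 3.201, C 7.638, D 4.887, E 3.667, F 3.994.
Lower quotas: A 3, B 3, C 7, D 4, E 3, F 3 (sum 23, leaving 4 seats).
Remainders in descending order: F 0.994, D 0.887, E 0.667, C 0.638, A 0.613, B 0.201.
The surplus seats go to F, D, E, C.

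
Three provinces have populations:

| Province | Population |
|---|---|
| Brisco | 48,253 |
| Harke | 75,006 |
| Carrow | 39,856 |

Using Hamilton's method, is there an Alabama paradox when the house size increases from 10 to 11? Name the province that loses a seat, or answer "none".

At 10 seats: Brisco 3, Harke 5, Carrow 2.
At 11 seats: Brisco 3, Harke 5, Carrow 3.
No province's allocation decreased.

none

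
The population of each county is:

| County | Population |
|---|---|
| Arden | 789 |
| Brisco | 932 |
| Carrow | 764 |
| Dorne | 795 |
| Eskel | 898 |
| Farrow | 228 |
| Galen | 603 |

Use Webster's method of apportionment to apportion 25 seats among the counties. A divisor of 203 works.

Arden 4; Brisco 5; Carrow 4; Dorne 4; Eskel 4; Farrow 1; Galen 3

With modified divisor 203: modified quotas Arden 3.887, Brisco 4.591, Carrow 3.764, Dorne 3.916, Eskel 4.424, Farrow 1.123, Galen 2.970.
Rounding to the nearest integer: Arden 4, Brisco 5, Carrow 4, Dorne 4, Eskel 4, Farrow 1, Galen 3 (total 25).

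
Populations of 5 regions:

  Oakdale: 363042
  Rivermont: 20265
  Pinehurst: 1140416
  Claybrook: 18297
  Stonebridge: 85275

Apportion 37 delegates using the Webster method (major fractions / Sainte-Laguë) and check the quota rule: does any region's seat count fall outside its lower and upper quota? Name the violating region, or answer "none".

Pinehurst

Standard quotas: Oakdale 8.255, Rivermont 0.461, Pinehurst 25.930, Claybrook 0.416, Stonebridge 1.939.
Webster allocation: Oakdale 8, Rivermont 0, Pinehurst 27, Claybrook 0, Stonebridge 2.
Pinehurst has quota 25.930 (lower 25, upper 26) but receives 27 — outside the quota interval.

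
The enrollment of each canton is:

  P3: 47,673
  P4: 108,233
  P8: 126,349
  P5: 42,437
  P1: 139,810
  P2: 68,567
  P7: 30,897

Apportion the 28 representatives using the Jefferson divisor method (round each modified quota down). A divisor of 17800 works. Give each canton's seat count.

P3 2; P4 6; P8 7; P5 2; P1 7; P2 3; P7 1

With modified divisor 17800: modified quotas P3 2.678, P4 6.081, P8 7.098, P5 2.384, P1 7.854, P2 3.852, P7 1.736.
Rounding down: P3 2, P4 6, P8 7, P5 2, P1 7, P2 3, P7 1 (total 28).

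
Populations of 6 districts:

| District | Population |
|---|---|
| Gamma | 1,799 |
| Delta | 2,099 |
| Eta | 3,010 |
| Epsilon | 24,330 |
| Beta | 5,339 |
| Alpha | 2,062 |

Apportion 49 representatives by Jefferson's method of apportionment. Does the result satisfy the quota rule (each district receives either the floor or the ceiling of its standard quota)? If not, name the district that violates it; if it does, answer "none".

Epsilon

Standard quotas: Gamma 2.281, Delta 2.662, Eta 3.817, Epsilon 30.854, Beta 6.771, Alpha 2.615.
Jefferson allocation: Gamma 2, Delta 2, Eta 4, Epsilon 32, Beta 7, Alpha 2.
Epsilon has quota 30.854 (lower 30, upper 31) but receives 32 — outside the quota interval.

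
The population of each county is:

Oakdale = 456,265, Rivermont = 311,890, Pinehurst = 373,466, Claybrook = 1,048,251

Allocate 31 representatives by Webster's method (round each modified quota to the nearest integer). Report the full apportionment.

Standard divisor 2189872/31 ≈ 70641.032; standard quotas: Oakdale 6.459, Rivermont 4.415, Pinehurst 5.287, Claybrook 14.839.
Rounding to the nearest integer gives 6, 4, 5, 15 = 30 seats, so the divisor must be adjusted.
With modified divisor 69800: modified quotas Oakdale 6.537, Rivermont 4.468, Pinehurst 5.351, Claybrook 15.018.
Rounding to the nearest integer: Oakdale 7, Rivermont 4, Pinehurst 5, Claybrook 15 (total 31).

Oakdale=7, Rivermont=4, Pinehurst=5, Claybrook=15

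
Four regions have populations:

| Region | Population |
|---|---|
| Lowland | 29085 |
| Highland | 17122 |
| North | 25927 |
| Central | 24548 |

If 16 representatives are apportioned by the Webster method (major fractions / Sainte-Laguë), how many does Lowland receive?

Standard divisor 96682/16 ≈ 6042.625; standard quotas: Lowland 4.813, Highland 2.834, North 4.291, Central 4.062.
Rounding to the nearest integer gives Lowland 5, Highland 3, North 4, Central 4 — total 16, matching the house size, so no adjustment is needed.
Lowland receives 5.

5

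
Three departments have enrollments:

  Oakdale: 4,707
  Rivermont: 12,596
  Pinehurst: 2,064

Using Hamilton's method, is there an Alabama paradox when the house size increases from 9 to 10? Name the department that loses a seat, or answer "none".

At 9 seats: Oakdale 2, Rivermont 6, Pinehurst 1.
At 10 seats: Oakdale 2, Rivermont 7, Pinehurst 1.
No department's allocation decreased.

none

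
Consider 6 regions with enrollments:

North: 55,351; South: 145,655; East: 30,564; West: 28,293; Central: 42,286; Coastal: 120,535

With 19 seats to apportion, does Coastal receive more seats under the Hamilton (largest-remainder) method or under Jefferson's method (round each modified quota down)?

Hamilton: North 3, South 7, East 1, West 1, Central 2, Coastal 5.
Jefferson: North 2, South 7, East 1, West 1, Central 2, Coastal 6.
Coastal gets 5 under Hamilton and 6 under Jefferson.

Jefferson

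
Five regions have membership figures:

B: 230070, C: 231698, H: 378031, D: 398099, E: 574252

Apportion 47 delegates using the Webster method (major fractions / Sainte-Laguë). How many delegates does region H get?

10

Standard divisor 1812150/47 ≈ 38556.383; standard quotas: B 5.967, C 6.009, H 9.805, D 10.325, E 14.894.
Rounding to the nearest integer gives B 6, C 6, H 10, D 10, E 15 — total 47, matching the house size, so no adjustment is needed.
H receives 10.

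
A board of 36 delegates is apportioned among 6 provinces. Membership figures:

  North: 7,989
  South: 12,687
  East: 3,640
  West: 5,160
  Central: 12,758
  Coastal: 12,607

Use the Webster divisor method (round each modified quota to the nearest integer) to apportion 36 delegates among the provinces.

North: 5; South: 9; East: 2; West: 3; Central: 9; Coastal: 8

Standard divisor 54841/36 ≈ 1523.361; standard quotas: North 5.244, South 8.328, East 2.389, West 3.387, Central 8.375, Coastal 8.276.
Rounding to the nearest integer gives 5, 8, 2, 3, 8, 8 = 34 seats, so the divisor must be adjusted.
With modified divisor 1488: modified quotas North 5.369, South 8.526, East 2.446, West 3.468, Central 8.574, Coastal 8.472.
Rounding to the nearest integer: North 5, South 9, East 2, West 3, Central 9, Coastal 8 (total 36).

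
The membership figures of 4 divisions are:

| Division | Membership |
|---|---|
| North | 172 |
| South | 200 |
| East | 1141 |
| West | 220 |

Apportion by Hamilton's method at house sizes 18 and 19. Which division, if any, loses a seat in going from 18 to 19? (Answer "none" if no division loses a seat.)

none

At 18 seats: North 2, South 2, East 12, West 2.
At 19 seats: North 2, South 2, East 13, West 2.
No division's allocation decreased.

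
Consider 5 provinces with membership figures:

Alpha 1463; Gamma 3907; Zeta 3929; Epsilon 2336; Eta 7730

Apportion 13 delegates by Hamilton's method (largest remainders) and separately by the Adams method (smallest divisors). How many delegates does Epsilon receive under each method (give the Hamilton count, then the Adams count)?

Hamilton: Alpha 1, Gamma 3, Zeta 3, Epsilon 1, Eta 5.
Adams: Alpha 1, Gamma 3, Zeta 3, Epsilon 2, Eta 4.
Epsilon gets 1 under Hamilton and 2 under Adams.

1 and 2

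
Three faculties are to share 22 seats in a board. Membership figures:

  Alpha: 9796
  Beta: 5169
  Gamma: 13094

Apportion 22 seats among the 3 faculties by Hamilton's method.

The standard divisor is 28059/22 ≈ 1275.409.
Standard quotas: Alpha 7.6807, Beta 4.0528, Gamma 10.2665.
Lower quotas: Alpha 7, Beta 4, Gamma 10 (sum 21, leaving 1 seat).
Remainders in descending order: Alpha 0.6807, Gamma 0.2665, Beta 0.0528.
Largest remainder: Alpha receives the extra seat.

Alpha: 8, Beta: 4, Gamma: 10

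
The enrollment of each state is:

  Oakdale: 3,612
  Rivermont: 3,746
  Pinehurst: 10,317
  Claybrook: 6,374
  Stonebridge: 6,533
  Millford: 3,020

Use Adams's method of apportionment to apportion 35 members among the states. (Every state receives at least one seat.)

Standard divisor 33602/35 ≈ 960.057; standard quotas: Oakdale 3.762, Rivermont 3.902, Pinehurst 10.746, Claybrook 6.639, Stonebridge 6.805, Millford 3.146.
Rounding up gives 4, 4, 11, 7, 7, 4 = 37 seats, so the divisor must be adjusted.
With modified divisor 1050: modified quotas Oakdale 3.440, Rivermont 3.568, Pinehurst 9.826, Claybrook 6.070, Stonebridge 6.222, Millford 2.876.
Rounding up: Oakdale 4, Rivermont 4, Pinehurst 10, Claybrook 7, Stonebridge 7, Millford 3 (total 35).

Oakdale 4; Rivermont 4; Pinehurst 10; Claybrook 7; Stonebridge 7; Millford 3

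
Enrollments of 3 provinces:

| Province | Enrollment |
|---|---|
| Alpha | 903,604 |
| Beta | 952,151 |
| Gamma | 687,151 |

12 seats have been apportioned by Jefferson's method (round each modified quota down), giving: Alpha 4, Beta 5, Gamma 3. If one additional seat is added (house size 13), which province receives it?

Alpha

Priority for the next seat is population ÷ (current seats + 1).
Priorities: Alpha 180720.800, Beta 158691.833, Gamma 171787.750.
Highest priority: Alpha.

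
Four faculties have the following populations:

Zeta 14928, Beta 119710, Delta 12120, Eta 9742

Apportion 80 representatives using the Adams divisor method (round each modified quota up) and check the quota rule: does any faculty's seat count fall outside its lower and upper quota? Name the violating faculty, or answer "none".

Beta

Standard quotas: Zeta 7.631, Beta 61.194, Delta 6.196, Eta 4.980.
Adams allocation: Zeta 8, Beta 60, Delta 7, Eta 5.
Beta has quota 61.194 (lower 61, upper 62) but receives 60 — outside the quota interval.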